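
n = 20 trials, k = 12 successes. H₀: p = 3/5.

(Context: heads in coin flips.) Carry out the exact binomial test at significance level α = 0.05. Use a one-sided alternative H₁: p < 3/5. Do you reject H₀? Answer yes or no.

reject H₀: no

Exact binomial: n=20, k=12, p₀=3/5=0.6000
P(X≤12) from Σ C(n,i)·p₀^i·(1−p₀)^(n−i)
p-value (one-sided, H₁ less) = 0.58411
At α=0.05: p ≥ α → fail to reject H₀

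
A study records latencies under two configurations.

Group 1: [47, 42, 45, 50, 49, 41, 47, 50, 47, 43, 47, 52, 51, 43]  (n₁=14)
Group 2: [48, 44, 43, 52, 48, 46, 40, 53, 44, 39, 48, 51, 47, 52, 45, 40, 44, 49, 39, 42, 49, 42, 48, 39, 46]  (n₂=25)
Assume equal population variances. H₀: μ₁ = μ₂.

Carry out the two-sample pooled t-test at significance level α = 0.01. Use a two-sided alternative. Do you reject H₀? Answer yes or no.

reject H₀: no

x̄₁=46.714, s₁=3.496, n₁=14
x̄₂=45.520, s₂=4.322, n₂=25
s_p² = [13·3.496² + 24·4.322²]/37 = 16.4080
SE = √(s_p²·(1/14+1/25)) = 1.3522
t = (46.714−45.520)/1.3522 = 0.8832
df = 37
p-value (two-sided) = 0.38281
At α=0.01: p ≥ α → fail to reject H₀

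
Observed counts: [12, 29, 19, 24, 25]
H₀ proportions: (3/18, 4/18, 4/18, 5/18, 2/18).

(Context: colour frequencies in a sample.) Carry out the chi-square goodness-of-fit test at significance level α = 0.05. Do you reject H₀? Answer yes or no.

n = 109; E_i = n·p_i = [18.17, 24.22, 24.22, 30.28, 12.11]
χ² = (12−18.17)²/18.17 + (29−24.22)²/24.22 + (19−24.22)²/24.22 + (24−30.28)²/30.28 + (25−12.11)²/12.11 = 19.1798
df = 4
p-value (upper-tail) = 0.00072
At α=0.05: p < α → reject H₀

reject H₀: yes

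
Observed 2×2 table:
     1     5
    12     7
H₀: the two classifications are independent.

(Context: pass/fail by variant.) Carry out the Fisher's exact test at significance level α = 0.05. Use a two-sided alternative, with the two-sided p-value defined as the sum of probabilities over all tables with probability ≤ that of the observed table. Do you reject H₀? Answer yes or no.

Margins: r₁=6, r₂=19, c₁=13, c₂=12, n=25
p_obs = C(6,1)·C(19,12)/C(25,13); sum pmf over tables with pmf ≤ p_obs
p-value (two-sided) = 0.07304
At α=0.05: p ≥ α → fail to reject H₀

reject H₀: no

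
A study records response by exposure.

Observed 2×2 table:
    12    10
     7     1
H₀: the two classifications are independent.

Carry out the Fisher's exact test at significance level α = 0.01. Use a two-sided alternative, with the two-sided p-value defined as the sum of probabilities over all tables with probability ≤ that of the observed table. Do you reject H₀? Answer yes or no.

Margins: r₁=22, r₂=8, c₁=19, c₂=11, n=30
p_obs = C(22,12)·C(8,7)/C(30,19); sum pmf over tables with pmf ≤ p_obs
p-value (two-sided) = 0.19870
At α=0.01: p ≥ α → fail to reject H₀

reject H₀: no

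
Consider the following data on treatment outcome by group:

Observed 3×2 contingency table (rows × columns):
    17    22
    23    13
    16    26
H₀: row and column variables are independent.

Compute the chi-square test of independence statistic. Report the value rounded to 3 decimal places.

Row totals [39, 36, 42], col totals [56, 61], n=117
χ² = (17−18.67)²/18.67 + (22−20.33)²/20.33 + (23−17.23)²/17.23 + (13−18.77)²/18.77 + (16−20.10)²/20.10 + (26−21.90)²/21.90 = 5.5963
df = 2

test statistic = 5.596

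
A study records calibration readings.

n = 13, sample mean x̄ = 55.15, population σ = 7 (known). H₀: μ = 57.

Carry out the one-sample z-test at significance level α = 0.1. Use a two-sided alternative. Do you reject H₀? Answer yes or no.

SE = σ/√n = 7/√13 = 1.9415
z = (x̄−μ₀)/SE = (55.15−57)/1.9415 = -0.9529
p-value (two-sided) = 0.34064
At α=0.1: p ≥ α → fail to reject H₀

reject H₀: no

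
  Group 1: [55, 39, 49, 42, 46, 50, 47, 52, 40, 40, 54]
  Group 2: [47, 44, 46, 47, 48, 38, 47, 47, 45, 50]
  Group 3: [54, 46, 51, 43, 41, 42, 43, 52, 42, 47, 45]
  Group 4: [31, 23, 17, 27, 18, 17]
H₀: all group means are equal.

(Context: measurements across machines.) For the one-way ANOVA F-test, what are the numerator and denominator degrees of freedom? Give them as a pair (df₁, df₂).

k = 4 groups, N = 38 total
df = (k−1, N−k) = (4−1, 38−4) = (3, 34)

degrees of freedom = [3, 34]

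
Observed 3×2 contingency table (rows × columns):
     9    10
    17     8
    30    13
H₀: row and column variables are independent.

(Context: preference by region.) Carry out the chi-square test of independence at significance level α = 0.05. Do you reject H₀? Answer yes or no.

reject H₀: no

Row totals [19, 25, 43], col totals [56, 31], n=87
χ² = (9−12.23)²/12.23 + (10−6.77)²/6.77 + (17−16.09)²/16.09 + (8−8.91)²/8.91 + (30−27.68)²/27.68 + (13−15.32)²/15.32 = 3.0843
df = 2
p-value (upper-tail) = 0.21392
At α=0.05: p ≥ α → fail to reject H₀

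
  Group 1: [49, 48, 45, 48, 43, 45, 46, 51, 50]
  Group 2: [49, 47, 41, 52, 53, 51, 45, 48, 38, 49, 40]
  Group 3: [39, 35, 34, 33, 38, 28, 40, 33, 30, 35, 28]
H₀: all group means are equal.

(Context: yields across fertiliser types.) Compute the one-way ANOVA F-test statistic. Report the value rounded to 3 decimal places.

test statistic = 35.054

Group means [47.22, 46.64, 33.91], grand mean 42.290
SSB = Σnᵢ(x̄ᵢ−x̄)² = 1199.377; SSW = ΣΣ(x−x̄ᵢ)² = 479.010
MSB = 1199.377/2 = 599.6885; MSW = 479.010/28 = 17.1075
F = MSB/MSW = 35.0541
df = (2, 28)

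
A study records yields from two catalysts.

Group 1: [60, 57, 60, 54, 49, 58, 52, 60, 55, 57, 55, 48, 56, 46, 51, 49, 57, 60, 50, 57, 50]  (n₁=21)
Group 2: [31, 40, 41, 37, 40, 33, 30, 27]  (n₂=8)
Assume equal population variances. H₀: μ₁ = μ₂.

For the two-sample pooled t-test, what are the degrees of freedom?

df = n₁ + n₂ − 2 = 21 + 8 − 2 = 27

degrees of freedom = 27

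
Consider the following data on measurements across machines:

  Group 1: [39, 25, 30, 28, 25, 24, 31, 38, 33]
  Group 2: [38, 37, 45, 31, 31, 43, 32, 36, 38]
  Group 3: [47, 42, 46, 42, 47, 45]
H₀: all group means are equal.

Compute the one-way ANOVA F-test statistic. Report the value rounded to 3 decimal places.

test statistic = 16.948

Group means [30.33, 36.78, 44.83], grand mean 36.375
SSB = Σnᵢ(x̄ᵢ−x̄)² = 759.236; SSW = ΣΣ(x−x̄ᵢ)² = 470.389
MSB = 759.236/2 = 379.6181; MSW = 470.389/21 = 22.3995
F = MSB/MSW = 16.9476
df = (2, 21)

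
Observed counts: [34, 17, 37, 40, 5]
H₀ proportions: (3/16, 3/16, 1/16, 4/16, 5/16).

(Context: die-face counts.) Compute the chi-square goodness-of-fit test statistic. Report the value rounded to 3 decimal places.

n = 133; E_i = n·p_i = [24.94, 24.94, 8.31, 33.25, 41.56]
χ² = (34−24.94)²/24.94 + (17−24.94)²/24.94 + (37−8.31)²/8.31 + (40−33.25)²/33.25 + (5−41.56)²/41.56 = 138.3584
df = 4

test statistic = 138.358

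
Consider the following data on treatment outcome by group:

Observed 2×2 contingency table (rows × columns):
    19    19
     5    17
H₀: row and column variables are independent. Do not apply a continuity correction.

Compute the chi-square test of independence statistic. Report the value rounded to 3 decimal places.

test statistic = 4.318

Row totals [38, 22], col totals [24, 36], n=60
χ² = (19−15.20)²/15.20 + (19−22.80)²/22.80 + (5−8.80)²/8.80 + (17−13.20)²/13.20 = 4.3182
df = 1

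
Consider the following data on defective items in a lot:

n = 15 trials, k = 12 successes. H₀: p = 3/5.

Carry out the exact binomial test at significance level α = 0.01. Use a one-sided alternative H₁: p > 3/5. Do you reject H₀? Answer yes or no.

reject H₀: no

Exact binomial: n=15, k=12, p₀=3/5=0.6000
P(X≥12) from Σ C(n,i)·p₀^i·(1−p₀)^(n−i)
p-value (one-sided, H₁ greater) = 0.09050
At α=0.01: p ≥ α → fail to reject H₀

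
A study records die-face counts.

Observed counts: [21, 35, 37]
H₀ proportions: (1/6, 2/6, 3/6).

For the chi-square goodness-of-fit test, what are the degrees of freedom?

degrees of freedom = 2

df = k − 1 = 3 − 1 = 2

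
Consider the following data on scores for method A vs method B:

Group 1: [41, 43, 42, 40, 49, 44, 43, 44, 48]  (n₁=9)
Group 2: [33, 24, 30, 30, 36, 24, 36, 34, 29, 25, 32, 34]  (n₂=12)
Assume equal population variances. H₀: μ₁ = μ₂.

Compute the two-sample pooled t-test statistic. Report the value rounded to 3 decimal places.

test statistic = 7.760

x̄₁=43.778, s₁=2.991, n₁=9
x̄₂=30.583, s₂=4.379, n₂=12
s_p² = [8·2.991² + 11·4.379²]/19 = 14.8670
SE = √(s_p²·(1/9+1/12)) = 1.7002
t = (43.778−30.583)/1.7002 = 7.7604
df = 19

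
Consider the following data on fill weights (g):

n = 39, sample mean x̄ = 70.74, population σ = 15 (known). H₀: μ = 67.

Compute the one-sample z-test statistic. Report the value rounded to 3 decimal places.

test statistic = 1.557

SE = σ/√n = 15/√39 = 2.4019
z = (x̄−μ₀)/SE = (70.74−67)/2.4019 = 1.5571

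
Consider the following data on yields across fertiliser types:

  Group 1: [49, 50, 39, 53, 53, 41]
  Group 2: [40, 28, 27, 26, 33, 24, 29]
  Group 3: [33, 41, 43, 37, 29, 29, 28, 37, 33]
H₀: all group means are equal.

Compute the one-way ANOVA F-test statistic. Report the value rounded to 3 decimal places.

Group means [47.50, 29.57, 34.44], grand mean 36.455
SSB = Σnᵢ(x̄ᵢ−x̄)² = 1100.018; SSW = ΣΣ(x−x̄ᵢ)² = 591.437
MSB = 1100.018/2 = 550.0090; MSW = 591.437/19 = 31.1282
F = MSB/MSW = 17.6691
df = (2, 19)

test statistic = 17.669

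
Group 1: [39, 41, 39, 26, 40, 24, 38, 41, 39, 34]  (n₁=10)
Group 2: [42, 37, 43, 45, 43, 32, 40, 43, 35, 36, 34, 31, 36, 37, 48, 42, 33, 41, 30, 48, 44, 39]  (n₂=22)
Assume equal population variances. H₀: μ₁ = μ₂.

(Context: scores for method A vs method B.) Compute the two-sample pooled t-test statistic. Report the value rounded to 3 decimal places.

x̄₁=36.100, s₁=6.190, n₁=10
x̄₂=39.045, s₂=5.305, n₂=22
s_p² = [9·6.190² + 21·5.305²]/30 = 31.1952
SE = √(s_p²·(1/10+1/22)) = 2.1301
t = (36.100−39.045)/2.1301 = -1.3828
df = 30

test statistic = -1.383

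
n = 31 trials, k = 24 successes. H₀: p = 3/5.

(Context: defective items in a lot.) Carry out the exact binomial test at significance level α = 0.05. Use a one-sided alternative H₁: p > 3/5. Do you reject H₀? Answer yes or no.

reject H₀: yes

Exact binomial: n=31, k=24, p₀=3/5=0.6000
P(X≥24) from Σ C(n,i)·p₀^i·(1−p₀)^(n−i)
p-value (one-sided, H₁ greater) = 0.03299
At α=0.05: p < α → reject H₀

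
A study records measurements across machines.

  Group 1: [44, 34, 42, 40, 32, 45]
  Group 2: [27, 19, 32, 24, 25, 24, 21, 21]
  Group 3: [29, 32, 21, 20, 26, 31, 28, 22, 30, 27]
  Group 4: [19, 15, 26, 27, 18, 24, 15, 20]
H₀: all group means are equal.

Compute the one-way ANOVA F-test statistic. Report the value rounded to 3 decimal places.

test statistic = 21.653

Group means [39.50, 24.12, 26.60, 20.50], grand mean 26.875
SSB = Σnᵢ(x̄ᵢ−x̄)² = 1342.725; SSW = ΣΣ(x−x̄ᵢ)² = 578.775
MSB = 1342.725/3 = 447.5750; MSW = 578.775/28 = 20.6705
F = MSB/MSW = 21.6528
df = (3, 28)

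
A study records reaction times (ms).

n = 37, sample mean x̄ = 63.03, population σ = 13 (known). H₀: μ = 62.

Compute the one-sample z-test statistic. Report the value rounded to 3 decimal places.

test statistic = 0.482

SE = σ/√n = 13/√37 = 2.1372
z = (x̄−μ₀)/SE = (63.03−62)/2.1372 = 0.4819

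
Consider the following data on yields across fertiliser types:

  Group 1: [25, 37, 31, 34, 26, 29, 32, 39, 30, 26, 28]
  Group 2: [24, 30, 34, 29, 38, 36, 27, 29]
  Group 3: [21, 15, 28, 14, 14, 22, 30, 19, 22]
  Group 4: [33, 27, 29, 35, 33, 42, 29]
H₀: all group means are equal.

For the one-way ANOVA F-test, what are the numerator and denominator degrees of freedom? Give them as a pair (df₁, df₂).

k = 4 groups, N = 35 total
df = (k−1, N−k) = (4−1, 35−4) = (3, 31)

degrees of freedom = [3, 31]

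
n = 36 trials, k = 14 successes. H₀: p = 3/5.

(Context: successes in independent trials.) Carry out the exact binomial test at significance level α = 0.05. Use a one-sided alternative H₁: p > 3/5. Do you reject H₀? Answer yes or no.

Exact binomial: n=36, k=14, p₀=3/5=0.6000
P(X≥14) from Σ C(n,i)·p₀^i·(1−p₀)^(n−i)
p-value (one-sided, H₁ greater) = 0.99677
At α=0.05: p ≥ α → fail to reject H₀

reject H₀: no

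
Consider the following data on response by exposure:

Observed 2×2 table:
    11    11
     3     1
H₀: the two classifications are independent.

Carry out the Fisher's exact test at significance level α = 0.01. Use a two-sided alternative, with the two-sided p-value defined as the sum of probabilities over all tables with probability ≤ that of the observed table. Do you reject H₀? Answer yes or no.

Margins: r₁=22, r₂=4, c₁=14, c₂=12, n=26
p_obs = C(22,11)·C(4,3)/C(26,14); sum pmf over tables with pmf ≤ p_obs
p-value (two-sided) = 0.59826
At α=0.01: p ≥ α → fail to reject H₀

reject H₀: no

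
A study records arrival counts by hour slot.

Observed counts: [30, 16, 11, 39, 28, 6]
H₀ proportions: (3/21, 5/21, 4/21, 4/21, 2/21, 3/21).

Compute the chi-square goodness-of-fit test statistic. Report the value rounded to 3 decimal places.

n = 130; E_i = n·p_i = [18.57, 30.95, 24.76, 24.76, 12.38, 18.57]
χ² = (30−18.57)²/18.57 + (16−30.95)²/30.95 + (11−24.76)²/24.76 + (39−24.76)²/24.76 + (28−12.38)²/12.38 + (6−18.57)²/18.57 = 58.3054
df = 5

test statistic = 58.305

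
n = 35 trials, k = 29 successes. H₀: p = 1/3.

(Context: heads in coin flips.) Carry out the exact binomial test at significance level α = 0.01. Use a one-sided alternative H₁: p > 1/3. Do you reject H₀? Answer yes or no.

Exact binomial: n=35, k=29, p₀=1/3=0.3333
P(X≥29) from Σ C(n,i)·p₀^i·(1−p₀)^(n−i)
p-value (one-sided, H₁ greater) = 0.00000
At α=0.01: p < α → reject H₀

reject H₀: yes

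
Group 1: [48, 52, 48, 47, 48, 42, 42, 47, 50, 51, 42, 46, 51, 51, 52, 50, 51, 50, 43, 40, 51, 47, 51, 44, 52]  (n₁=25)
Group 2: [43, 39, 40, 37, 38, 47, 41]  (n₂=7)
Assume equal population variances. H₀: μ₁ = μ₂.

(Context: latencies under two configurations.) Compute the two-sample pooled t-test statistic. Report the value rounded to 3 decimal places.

test statistic = 4.548

x̄₁=47.840, s₁=3.727, n₁=25
x̄₂=40.714, s₂=3.402, n₂=7
s_p² = [24·3.727² + 6·3.402²]/30 = 13.4263
SE = √(s_p²·(1/25+1/7)) = 1.5669
t = (47.840−40.714)/1.5669 = 4.5477
df = 30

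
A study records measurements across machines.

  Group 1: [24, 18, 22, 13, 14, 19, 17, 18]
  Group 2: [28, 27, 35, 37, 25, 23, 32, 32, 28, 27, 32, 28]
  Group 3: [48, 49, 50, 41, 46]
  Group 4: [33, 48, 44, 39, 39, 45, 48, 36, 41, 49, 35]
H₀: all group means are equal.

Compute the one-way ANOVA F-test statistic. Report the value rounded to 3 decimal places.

Group means [18.12, 29.50, 46.80, 41.55], grand mean 33.056
SSB = Σnᵢ(x̄ᵢ−x̄)² = 3672.487; SSW = ΣΣ(x−x̄ᵢ)² = 649.402
MSB = 3672.487/3 = 1224.1622; MSW = 649.402/32 = 20.2938
F = MSB/MSW = 60.3219
df = (3, 32)

test statistic = 60.322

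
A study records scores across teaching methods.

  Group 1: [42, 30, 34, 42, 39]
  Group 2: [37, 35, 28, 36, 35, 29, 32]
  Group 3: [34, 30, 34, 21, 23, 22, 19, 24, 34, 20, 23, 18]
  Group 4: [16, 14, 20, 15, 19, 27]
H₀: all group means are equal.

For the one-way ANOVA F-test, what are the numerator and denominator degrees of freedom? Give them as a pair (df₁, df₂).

k = 4 groups, N = 30 total
df = (k−1, N−k) = (4−1, 30−4) = (3, 26)

degrees of freedom = [3, 26]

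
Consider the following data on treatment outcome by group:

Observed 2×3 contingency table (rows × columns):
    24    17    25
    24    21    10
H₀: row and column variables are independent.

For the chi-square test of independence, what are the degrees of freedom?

degrees of freedom = 2

df = (r−1)(c−1) = (2−1)·(3−1) = 2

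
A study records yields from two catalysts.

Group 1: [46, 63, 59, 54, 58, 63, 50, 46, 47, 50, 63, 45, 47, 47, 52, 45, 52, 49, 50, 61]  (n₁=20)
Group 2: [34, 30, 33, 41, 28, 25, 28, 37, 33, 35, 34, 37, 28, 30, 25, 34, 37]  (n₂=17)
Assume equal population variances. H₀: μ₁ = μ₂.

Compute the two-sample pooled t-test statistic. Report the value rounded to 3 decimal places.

x̄₁=52.350, s₁=6.475, n₁=20
x̄₂=32.294, s₂=4.552, n₂=17
s_p² = [19·6.475² + 16·4.552²]/35 = 32.2308
SE = √(s_p²·(1/20+1/17)) = 1.8728
t = (52.350−32.294)/1.8728 = 10.7089
df = 35

test statistic = 10.709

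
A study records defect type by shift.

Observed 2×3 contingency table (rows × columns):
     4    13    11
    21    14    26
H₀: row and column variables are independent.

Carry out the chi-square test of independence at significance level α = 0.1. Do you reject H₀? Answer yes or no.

reject H₀: yes

Row totals [28, 61], col totals [25, 27, 37], n=89
χ² = (4−7.87)²/7.87 + (13−8.49)²/8.49 + (11−11.64)²/11.64 + (21−17.13)²/17.13 + (14−18.51)²/18.51 + (26−25.36)²/25.36 = 6.3096
df = 2
p-value (upper-tail) = 0.04265
At α=0.1: p < α → reject H₀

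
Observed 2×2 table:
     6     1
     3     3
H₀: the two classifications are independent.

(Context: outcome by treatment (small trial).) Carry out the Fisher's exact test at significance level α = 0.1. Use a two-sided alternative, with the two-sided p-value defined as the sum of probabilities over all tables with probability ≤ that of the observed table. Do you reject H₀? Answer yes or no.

Margins: r₁=7, r₂=6, c₁=9, c₂=4, n=13
p_obs = C(7,6)·C(6,3)/C(13,9); sum pmf over tables with pmf ≤ p_obs
p-value (two-sided) = 0.26573
At α=0.1: p ≥ α → fail to reject H₀

reject H₀: no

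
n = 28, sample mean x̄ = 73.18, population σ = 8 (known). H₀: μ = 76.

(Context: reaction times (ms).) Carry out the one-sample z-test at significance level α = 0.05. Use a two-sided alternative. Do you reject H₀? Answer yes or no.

SE = σ/√n = 8/√28 = 1.5119
z = (x̄−μ₀)/SE = (73.18−76)/1.5119 = -1.8653
p-value (two-sided) = 0.06215
At α=0.05: p ≥ α → fail to reject H₀

reject H₀: no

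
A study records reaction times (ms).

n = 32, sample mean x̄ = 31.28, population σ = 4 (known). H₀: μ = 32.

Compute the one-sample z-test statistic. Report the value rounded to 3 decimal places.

test statistic = -1.018

SE = σ/√n = 4/√32 = 0.7071
z = (x̄−μ₀)/SE = (31.28−32)/0.7071 = -1.0182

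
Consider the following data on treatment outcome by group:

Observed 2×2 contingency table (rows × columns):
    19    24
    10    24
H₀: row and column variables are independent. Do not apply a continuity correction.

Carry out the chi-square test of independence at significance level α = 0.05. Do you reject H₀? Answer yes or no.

reject H₀: no

Row totals [43, 34], col totals [29, 48], n=77
χ² = (19−16.19)²/16.19 + (24−26.81)²/26.81 + (10−12.81)²/12.81 + (24−21.19)²/21.19 = 1.7653
df = 1
p-value (upper-tail) = 0.18397
At α=0.05: p ≥ α → fail to reject H₀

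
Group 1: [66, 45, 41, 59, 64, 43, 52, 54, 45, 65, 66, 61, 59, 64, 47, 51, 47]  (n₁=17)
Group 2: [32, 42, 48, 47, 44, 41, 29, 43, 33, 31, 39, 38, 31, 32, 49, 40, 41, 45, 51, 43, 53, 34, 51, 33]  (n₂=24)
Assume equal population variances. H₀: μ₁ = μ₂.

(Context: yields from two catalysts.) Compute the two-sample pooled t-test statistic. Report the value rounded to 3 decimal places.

x̄₁=54.647, s₁=8.888, n₁=17
x̄₂=40.417, s₂=7.271, n₂=24
s_p² = [16·8.888² + 23·7.271²]/39 = 63.5825
SE = √(s_p²·(1/17+1/24)) = 2.5277
t = (54.647−40.417)/2.5277 = 5.6297
df = 39

test statistic = 5.630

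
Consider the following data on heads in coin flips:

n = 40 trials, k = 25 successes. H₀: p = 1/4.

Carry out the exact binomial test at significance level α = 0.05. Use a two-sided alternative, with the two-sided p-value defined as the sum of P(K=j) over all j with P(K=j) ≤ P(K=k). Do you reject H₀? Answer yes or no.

Exact binomial: n=40, k=25, p₀=1/4=0.2500
P(X=j) = C(n,j)·p₀^j·(1−p₀)^(n−j); p = Σ P(X=j) over j with P(X=j) ≤ P(X=25)
p-value (two-sided) = 0.00000
At α=0.05: p < α → reject H₀

reject H₀: yes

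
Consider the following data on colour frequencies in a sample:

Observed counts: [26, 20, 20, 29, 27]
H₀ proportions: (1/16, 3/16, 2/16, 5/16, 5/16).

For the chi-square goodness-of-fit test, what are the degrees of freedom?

df = k − 1 = 5 − 1 = 4

degrees of freedom = 4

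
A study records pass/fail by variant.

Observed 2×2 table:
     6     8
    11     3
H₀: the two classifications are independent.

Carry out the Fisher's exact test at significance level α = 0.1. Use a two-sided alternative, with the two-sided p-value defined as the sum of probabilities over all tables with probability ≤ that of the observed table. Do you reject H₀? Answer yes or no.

Margins: r₁=14, r₂=14, c₁=17, c₂=11, n=28
p_obs = C(14,6)·C(14,11)/C(28,17); sum pmf over tables with pmf ≤ p_obs
p-value (two-sided) = 0.12011
At α=0.1: p ≥ α → fail to reject H₀

reject H₀: no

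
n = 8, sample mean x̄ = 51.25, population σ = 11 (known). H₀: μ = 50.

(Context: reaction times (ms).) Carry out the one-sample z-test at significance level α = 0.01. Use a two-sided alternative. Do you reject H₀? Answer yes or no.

SE = σ/√n = 11/√8 = 3.8891
z = (x̄−μ₀)/SE = (51.25−50)/3.8891 = 0.3214
p-value (two-sided) = 0.74790
At α=0.01: p ≥ α → fail to reject H₀

reject H₀: no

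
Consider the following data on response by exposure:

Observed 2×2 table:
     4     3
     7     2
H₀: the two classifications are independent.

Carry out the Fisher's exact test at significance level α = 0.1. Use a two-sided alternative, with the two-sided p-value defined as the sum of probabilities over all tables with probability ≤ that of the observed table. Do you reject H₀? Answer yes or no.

reject H₀: no

Margins: r₁=7, r₂=9, c₁=11, c₂=5, n=16
p_obs = C(7,4)·C(9,7)/C(16,11); sum pmf over tables with pmf ≤ p_obs
p-value (two-sided) = 0.59615
At α=0.1: p ≥ α → fail to reject H₀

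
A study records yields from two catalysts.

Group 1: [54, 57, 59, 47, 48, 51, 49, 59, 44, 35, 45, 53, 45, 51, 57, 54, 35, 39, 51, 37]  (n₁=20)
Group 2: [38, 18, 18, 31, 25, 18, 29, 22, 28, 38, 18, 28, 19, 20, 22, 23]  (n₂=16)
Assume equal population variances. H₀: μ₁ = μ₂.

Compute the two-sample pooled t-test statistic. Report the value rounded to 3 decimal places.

test statistic = 9.800

x̄₁=48.500, s₁=7.605, n₁=20
x̄₂=24.688, s₂=6.760, n₂=16
s_p² = [19·7.605² + 15·6.760²]/34 = 52.4835
SE = √(s_p²·(1/20+1/16)) = 2.4299
t = (48.500−24.688)/2.4299 = 9.7998
df = 34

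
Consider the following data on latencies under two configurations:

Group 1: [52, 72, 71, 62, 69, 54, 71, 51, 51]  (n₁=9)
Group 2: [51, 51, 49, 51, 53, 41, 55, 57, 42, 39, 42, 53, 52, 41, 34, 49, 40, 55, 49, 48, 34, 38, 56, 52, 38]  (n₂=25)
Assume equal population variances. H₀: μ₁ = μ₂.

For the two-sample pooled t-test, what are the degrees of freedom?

degrees of freedom = 32

df = n₁ + n₂ − 2 = 9 + 25 − 2 = 32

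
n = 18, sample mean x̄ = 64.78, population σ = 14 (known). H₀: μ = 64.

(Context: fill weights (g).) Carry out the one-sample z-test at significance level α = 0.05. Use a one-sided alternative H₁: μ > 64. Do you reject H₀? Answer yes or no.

SE = σ/√n = 14/√18 = 3.2998
z = (x̄−μ₀)/SE = (64.78−64)/3.2998 = 0.2364
p-value (one-sided, H₁ greater) = 0.40657
At α=0.05: p ≥ α → fail to reject H₀

reject H₀: no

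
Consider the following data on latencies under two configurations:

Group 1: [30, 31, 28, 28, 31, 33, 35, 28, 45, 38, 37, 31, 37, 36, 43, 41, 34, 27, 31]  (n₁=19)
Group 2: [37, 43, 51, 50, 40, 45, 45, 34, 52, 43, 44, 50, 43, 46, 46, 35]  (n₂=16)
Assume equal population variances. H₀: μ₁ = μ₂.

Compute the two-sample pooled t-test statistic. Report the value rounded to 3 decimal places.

x̄₁=33.895, s₁=5.269, n₁=19
x̄₂=44.000, s₂=5.441, n₂=16
s_p² = [18·5.269² + 15·5.441²]/33 = 28.5997
SE = √(s_p²·(1/19+1/16)) = 1.8146
t = (33.895−44.000)/1.8146 = -5.5689
df = 33

test statistic = -5.569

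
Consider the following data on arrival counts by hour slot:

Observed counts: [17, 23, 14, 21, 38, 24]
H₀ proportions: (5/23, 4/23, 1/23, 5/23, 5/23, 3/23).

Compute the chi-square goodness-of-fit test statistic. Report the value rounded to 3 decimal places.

n = 137; E_i = n·p_i = [29.78, 23.83, 5.96, 29.78, 29.78, 17.87]
χ² = (17−29.78)²/29.78 + (23−23.83)²/23.83 + (14−5.96)²/5.96 + (21−29.78)²/29.78 + (38−29.78)²/29.78 + (24−17.87)²/17.87 = 23.3369
df = 5

test statistic = 23.337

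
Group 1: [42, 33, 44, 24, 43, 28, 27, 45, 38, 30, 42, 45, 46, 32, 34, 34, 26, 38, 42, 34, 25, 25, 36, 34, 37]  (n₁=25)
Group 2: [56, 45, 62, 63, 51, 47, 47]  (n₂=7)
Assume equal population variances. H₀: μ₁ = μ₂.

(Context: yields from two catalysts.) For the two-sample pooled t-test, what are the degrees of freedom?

df = n₁ + n₂ − 2 = 25 + 7 − 2 = 30

degrees of freedom = 30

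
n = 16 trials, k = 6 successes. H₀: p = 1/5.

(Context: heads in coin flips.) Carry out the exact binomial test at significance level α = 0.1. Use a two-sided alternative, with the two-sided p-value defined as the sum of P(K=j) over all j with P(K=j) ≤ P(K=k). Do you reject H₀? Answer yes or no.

reject H₀: no

Exact binomial: n=16, k=6, p₀=1/5=0.2000
P(X=j) = C(n,j)·p₀^j·(1−p₀)^(n−j); p = Σ P(X=j) over j with P(X=j) ≤ P(X=6)
p-value (two-sided) = 0.10984
At α=0.1: p ≥ α → fail to reject H₀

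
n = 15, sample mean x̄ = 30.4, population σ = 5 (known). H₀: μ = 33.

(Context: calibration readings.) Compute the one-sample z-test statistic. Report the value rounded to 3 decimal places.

test statistic = -2.014

SE = σ/√n = 5/√15 = 1.2910
z = (x̄−μ₀)/SE = (30.4−33)/1.2910 = -2.0140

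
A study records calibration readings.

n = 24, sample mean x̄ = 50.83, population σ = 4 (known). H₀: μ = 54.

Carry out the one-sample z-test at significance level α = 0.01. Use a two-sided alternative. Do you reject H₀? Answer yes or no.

SE = σ/√n = 4/√24 = 0.8165
z = (x̄−μ₀)/SE = (50.83−54)/0.8165 = -3.8824
p-value (two-sided) = 0.00010
At α=0.01: p < α → reject H₀

reject H₀: yes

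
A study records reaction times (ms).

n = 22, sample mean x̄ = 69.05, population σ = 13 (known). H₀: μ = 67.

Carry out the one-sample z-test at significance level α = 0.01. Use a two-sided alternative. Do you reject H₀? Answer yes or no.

SE = σ/√n = 13/√22 = 2.7716
z = (x̄−μ₀)/SE = (69.05−67)/2.7716 = 0.7396
p-value (two-sided) = 0.45952
At α=0.01: p ≥ α → fail to reject H₀

reject H₀: no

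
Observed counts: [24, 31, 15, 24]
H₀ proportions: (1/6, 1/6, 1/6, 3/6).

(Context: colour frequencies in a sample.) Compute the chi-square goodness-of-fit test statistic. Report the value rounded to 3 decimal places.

n = 94; E_i = n·p_i = [15.67, 15.67, 15.67, 47.00]
χ² = (24−15.67)²/15.67 + (31−15.67)²/15.67 + (15−15.67)²/15.67 + (24−47.00)²/47.00 = 30.7234
df = 3

test statistic = 30.723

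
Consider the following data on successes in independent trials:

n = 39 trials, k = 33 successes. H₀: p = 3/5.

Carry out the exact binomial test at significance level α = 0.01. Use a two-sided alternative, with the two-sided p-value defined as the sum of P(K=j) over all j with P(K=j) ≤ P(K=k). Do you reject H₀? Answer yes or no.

Exact binomial: n=39, k=33, p₀=3/5=0.6000
P(X=j) = C(n,j)·p₀^j·(1−p₀)^(n−j); p = Σ P(X=j) over j with P(X=j) ≤ P(X=33)
p-value (two-sided) = 0.00154
At α=0.01: p < α → reject H₀

reject H₀: yes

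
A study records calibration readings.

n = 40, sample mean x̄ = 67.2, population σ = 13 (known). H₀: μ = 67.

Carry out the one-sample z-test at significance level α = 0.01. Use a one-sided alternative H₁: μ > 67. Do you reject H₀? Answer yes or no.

reject H₀: no

SE = σ/√n = 13/√40 = 2.0555
z = (x̄−μ₀)/SE = (67.2−67)/2.0555 = 0.0973
p-value (one-sided, H₁ greater) = 0.46124
At α=0.01: p ≥ α → fail to reject H₀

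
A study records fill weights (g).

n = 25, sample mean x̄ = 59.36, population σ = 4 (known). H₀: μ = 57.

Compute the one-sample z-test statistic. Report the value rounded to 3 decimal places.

test statistic = 2.950

SE = σ/√n = 4/√25 = 0.8000
z = (x̄−μ₀)/SE = (59.36−57)/0.8000 = 2.9500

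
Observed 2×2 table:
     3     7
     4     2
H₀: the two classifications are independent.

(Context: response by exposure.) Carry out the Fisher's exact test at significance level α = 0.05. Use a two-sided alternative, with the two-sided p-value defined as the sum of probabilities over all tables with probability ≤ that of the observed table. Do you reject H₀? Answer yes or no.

Margins: r₁=10, r₂=6, c₁=7, c₂=9, n=16
p_obs = C(10,3)·C(6,4)/C(16,7); sum pmf over tables with pmf ≤ p_obs
p-value (two-sided) = 0.30245
At α=0.05: p ≥ α → fail to reject H₀

reject H₀: no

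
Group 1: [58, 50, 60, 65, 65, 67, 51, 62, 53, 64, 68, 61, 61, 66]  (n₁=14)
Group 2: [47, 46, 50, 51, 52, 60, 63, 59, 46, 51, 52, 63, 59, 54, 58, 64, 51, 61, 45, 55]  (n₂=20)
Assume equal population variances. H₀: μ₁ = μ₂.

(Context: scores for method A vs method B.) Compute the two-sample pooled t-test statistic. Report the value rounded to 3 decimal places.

x̄₁=60.786, s₁=5.860, n₁=14
x̄₂=54.350, s₂=6.158, n₂=20
s_p² = [13·5.860² + 19·6.158²]/32 = 36.4658
SE = √(s_p²·(1/14+1/20)) = 2.1043
t = (60.786−54.350)/2.1043 = 3.0584
df = 32

test statistic = 3.058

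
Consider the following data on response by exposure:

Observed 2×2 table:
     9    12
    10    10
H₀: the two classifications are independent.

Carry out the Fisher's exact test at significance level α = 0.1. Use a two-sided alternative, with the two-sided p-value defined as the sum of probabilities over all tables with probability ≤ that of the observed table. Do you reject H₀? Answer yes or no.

reject H₀: no

Margins: r₁=21, r₂=20, c₁=19, c₂=22, n=41
p_obs = C(21,9)·C(20,10)/C(41,19); sum pmf over tables with pmf ≤ p_obs
p-value (two-sided) = 0.75786
At α=0.1: p ≥ α → fail to reject H₀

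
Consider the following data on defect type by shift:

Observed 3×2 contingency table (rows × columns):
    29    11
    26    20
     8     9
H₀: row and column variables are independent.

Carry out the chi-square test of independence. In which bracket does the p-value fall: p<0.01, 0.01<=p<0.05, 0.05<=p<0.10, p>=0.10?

p-value bracket: p>=0.10

Row totals [40, 46, 17], col totals [63, 40], n=103
χ² = (29−24.47)²/24.47 + (11−15.53)²/15.53 + (26−28.14)²/28.14 + (20−17.86)²/17.86 + (8−10.40)²/10.40 + (9−6.60)²/6.60 = 4.0052
df = 2
p-value (upper-tail) = 0.13498
→ bracket: p>=0.10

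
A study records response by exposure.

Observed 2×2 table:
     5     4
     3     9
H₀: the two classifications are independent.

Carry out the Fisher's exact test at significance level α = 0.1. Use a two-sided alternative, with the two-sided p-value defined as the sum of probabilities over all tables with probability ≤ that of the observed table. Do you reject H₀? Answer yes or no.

reject H₀: no

Margins: r₁=9, r₂=12, c₁=8, c₂=13, n=21
p_obs = C(9,5)·C(12,3)/C(21,8); sum pmf over tables with pmf ≤ p_obs
p-value (two-sided) = 0.20310
At α=0.1: p ≥ α → fail to reject H₀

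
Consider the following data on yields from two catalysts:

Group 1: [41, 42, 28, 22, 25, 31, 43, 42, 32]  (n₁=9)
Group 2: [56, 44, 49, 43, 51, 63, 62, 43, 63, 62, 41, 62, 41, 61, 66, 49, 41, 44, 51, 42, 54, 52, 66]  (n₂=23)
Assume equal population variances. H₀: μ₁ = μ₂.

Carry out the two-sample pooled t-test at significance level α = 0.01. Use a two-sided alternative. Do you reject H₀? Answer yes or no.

x̄₁=34.000, s₁=8.155, n₁=9
x̄₂=52.435, s₂=9.055, n₂=23
s_p² = [8·8.155² + 22·9.055²]/30 = 77.8551
SE = √(s_p²·(1/9+1/23)) = 3.4692
t = (34.000−52.435)/3.4692 = -5.3138
df = 30
p-value (two-sided) = 0.00001
At α=0.01: p < α → reject H₀

reject H₀: yes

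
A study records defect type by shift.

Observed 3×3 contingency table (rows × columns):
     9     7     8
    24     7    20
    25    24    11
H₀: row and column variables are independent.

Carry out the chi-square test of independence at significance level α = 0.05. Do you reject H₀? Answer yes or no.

Row totals [24, 51, 60], col totals [58, 38, 39], n=135
χ² = (9−10.31)²/10.31 + (7−6.76)²/6.76 + (8−6.93)²/6.93 + (24−21.91)²/21.91 + (7−14.36)²/14.36 + (20−14.73)²/14.73 + (25−25.78)²/25.78 + (24−16.89)²/16.89 + (11−17.33)²/17.33 = 11.5221
df = 4
p-value (upper-tail) = 0.02128
At α=0.05: p < α → reject H₀

reject H₀: yes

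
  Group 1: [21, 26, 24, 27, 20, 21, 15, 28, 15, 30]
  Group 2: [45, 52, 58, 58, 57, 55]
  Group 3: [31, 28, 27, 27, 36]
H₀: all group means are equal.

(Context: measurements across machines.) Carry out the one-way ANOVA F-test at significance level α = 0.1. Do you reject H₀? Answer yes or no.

reject H₀: yes

Group means [22.70, 54.17, 29.80], grand mean 33.381
SSB = Σnᵢ(x̄ᵢ−x̄)² = 3797.219; SSW = ΣΣ(x−x̄ᵢ)² = 429.733
MSB = 3797.219/2 = 1898.6095; MSW = 429.733/18 = 23.8741
F = MSB/MSW = 79.5260
df = (2, 18)
p-value (upper-tail) = 0.00000
At α=0.1: p < α → reject H₀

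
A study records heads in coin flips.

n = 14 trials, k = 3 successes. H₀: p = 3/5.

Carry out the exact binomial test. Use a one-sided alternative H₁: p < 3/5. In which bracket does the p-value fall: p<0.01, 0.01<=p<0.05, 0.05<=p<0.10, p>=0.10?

Exact binomial: n=14, k=3, p₀=3/5=0.6000
P(X≤3) from Σ C(n,i)·p₀^i·(1−p₀)^(n−i)
p-value (one-sided, H₁ less) = 0.00391
→ bracket: p<0.01

p-value bracket: p<0.01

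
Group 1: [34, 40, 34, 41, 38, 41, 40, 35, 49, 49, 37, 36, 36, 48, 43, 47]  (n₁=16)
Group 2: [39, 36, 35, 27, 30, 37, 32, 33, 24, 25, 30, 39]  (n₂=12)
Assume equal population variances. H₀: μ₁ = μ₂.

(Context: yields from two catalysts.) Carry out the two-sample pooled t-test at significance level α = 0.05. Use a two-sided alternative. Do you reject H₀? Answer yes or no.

x̄₁=40.500, s₁=5.317, n₁=16
x̄₂=32.250, s₂=5.172, n₂=12
s_p² = [15·5.317² + 11·5.172²]/26 = 27.6250
SE = √(s_p²·(1/16+1/12)) = 2.0071
t = (40.500−32.250)/2.0071 = 4.1103
df = 26
p-value (two-sided) = 0.00035
At α=0.05: p < α → reject H₀

reject H₀: yes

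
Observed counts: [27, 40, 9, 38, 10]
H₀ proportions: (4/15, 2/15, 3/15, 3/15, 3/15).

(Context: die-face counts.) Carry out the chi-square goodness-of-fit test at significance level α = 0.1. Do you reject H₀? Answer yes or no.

reject H₀: yes

n = 124; E_i = n·p_i = [33.07, 16.53, 24.80, 24.80, 24.80]
χ² = (27−33.07)²/33.07 + (40−16.53)²/16.53 + (9−24.80)²/24.80 + (38−24.80)²/24.80 + (10−24.80)²/24.80 = 60.3448
df = 4
p-value (upper-tail) = 0.00000
At α=0.1: p < α → reject H₀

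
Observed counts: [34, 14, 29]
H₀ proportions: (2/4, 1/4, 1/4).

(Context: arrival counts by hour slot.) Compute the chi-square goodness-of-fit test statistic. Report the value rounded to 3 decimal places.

n = 77; E_i = n·p_i = [38.50, 19.25, 19.25]
χ² = (34−38.50)²/38.50 + (14−19.25)²/19.25 + (29−19.25)²/19.25 = 6.8961
df = 2

test statistic = 6.896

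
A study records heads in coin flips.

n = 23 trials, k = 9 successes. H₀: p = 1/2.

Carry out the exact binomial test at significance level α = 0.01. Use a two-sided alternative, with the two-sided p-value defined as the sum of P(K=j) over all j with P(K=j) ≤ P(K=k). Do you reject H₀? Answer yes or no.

reject H₀: no

Exact binomial: n=23, k=9, p₀=1/2=0.5000
P(X=j) = C(n,j)·p₀^j·(1−p₀)^(n−j); p = Σ P(X=j) over j with P(X=j) ≤ P(X=9)
p-value (two-sided) = 0.40487
At α=0.01: p ≥ α → fail to reject H₀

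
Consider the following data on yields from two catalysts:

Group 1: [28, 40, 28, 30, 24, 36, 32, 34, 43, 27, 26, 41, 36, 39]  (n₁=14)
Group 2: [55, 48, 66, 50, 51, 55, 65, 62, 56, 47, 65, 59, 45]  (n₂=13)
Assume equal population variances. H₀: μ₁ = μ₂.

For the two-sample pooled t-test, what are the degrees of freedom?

df = n₁ + n₂ − 2 = 14 + 13 − 2 = 25

degrees of freedom = 25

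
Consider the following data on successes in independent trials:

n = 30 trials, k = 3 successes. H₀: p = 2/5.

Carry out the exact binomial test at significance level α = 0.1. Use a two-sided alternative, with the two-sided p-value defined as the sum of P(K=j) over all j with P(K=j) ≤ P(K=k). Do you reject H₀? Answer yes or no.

reject H₀: yes

Exact binomial: n=30, k=3, p₀=2/5=0.4000
P(X=j) = C(n,j)·p₀^j·(1−p₀)^(n−j); p = Σ P(X=j) over j with P(X=j) ≤ P(X=3)
p-value (two-sided) = 0.00054
At α=0.1: p < α → reject H₀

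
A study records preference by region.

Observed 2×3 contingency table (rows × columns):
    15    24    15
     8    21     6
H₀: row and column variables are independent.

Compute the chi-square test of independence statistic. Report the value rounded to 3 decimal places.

test statistic = 2.233

Row totals [54, 35], col totals [23, 45, 21], n=89
χ² = (15−13.96)²/13.96 + (24−27.30)²/27.30 + (15−12.74)²/12.74 + (8−9.04)²/9.04 + (21−17.70)²/17.70 + (6−8.26)²/8.26 = 2.2332
df = 2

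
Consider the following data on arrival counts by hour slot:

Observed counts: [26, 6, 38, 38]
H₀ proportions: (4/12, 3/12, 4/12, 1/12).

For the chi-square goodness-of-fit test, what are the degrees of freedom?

degrees of freedom = 3

df = k − 1 = 4 − 1 = 3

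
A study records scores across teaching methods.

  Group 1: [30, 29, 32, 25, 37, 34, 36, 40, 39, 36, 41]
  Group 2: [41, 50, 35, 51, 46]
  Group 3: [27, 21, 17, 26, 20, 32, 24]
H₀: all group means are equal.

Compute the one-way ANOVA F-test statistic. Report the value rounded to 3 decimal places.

test statistic = 22.061

Group means [34.45, 44.60, 23.86], grand mean 33.435
SSB = Σnᵢ(x̄ᵢ−x̄)² = 1276.868; SSW = ΣΣ(x−x̄ᵢ)² = 578.784
MSB = 1276.868/2 = 638.4339; MSW = 578.784/20 = 28.9392
F = MSB/MSW = 22.0612
df = (2, 20)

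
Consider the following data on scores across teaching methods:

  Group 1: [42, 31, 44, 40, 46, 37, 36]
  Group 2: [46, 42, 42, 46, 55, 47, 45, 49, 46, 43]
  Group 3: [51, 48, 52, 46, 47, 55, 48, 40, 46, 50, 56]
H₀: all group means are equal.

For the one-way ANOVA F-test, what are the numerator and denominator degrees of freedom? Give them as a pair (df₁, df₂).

k = 3 groups, N = 28 total
df = (k−1, N−k) = (3−1, 28−3) = (2, 25)

degrees of freedom = [2, 25]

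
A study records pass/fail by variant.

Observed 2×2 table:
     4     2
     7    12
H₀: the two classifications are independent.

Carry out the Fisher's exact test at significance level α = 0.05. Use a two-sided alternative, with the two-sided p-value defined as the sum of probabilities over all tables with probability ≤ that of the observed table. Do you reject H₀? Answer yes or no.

Margins: r₁=6, r₂=19, c₁=11, c₂=14, n=25
p_obs = C(6,4)·C(19,7)/C(25,11); sum pmf over tables with pmf ≤ p_obs
p-value (two-sided) = 0.35000
At α=0.05: p ≥ α → fail to reject H₀

reject H₀: no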